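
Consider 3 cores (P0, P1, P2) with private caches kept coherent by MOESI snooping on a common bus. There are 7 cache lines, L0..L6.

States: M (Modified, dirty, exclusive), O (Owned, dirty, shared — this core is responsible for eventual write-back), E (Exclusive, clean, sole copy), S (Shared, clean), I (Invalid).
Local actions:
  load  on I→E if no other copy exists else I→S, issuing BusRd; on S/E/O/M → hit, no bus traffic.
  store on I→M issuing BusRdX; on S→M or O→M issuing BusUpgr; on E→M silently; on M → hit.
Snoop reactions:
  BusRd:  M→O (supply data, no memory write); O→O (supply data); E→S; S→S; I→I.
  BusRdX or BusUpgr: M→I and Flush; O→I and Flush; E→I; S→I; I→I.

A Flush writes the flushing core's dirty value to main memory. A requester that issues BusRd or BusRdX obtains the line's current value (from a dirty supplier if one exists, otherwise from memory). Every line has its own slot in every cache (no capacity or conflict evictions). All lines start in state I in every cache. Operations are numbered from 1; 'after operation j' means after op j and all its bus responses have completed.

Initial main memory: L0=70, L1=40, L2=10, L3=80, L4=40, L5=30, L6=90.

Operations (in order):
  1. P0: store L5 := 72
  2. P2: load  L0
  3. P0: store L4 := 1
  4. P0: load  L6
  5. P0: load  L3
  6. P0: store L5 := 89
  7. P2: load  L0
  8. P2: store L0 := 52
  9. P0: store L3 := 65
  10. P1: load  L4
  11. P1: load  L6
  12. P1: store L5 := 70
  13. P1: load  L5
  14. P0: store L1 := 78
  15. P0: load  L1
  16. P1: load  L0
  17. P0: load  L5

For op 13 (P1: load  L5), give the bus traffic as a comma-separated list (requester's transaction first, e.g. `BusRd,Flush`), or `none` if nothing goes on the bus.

[1] P0: store L5 := 72 | P0:M(72), P1:I, P2:I | bus: BusRdX
[2] P2: load  L0 | P0:I, P1:I, P2:E(70) | bus: BusRd
[3] P0: store L4 := 1 | P0:M(1), P1:I, P2:I | bus: BusRdX
[4] P0: load  L6 | P0:E(90), P1:I, P2:I | bus: BusRd
[5] P0: load  L3 | P0:E(80), P1:I, P2:I | bus: BusRd
[6] P0: store L5 := 89 | P0:M(89), P1:I, P2:I | bus: none
[7] P2: load  L0 | P0:I, P1:I, P2:E(70) | bus: none
[8] P2: store L0 := 52 | P0:I, P1:I, P2:M(52) | bus: none
[9] P0: store L3 := 65 | P0:M(65), P1:I, P2:I | bus: none
[10] P1: load  L4 | P0:O(1), P1:S(1), P2:I | bus: BusRd
[11] P1: load  L6 | P0:S(90), P1:S(90), P2:I | bus: BusRd
[12] P1: store L5 := 70 | P0:I, P1:M(70), P2:I | bus: BusRdX,Flush
[13] P1: load  L5 | P0:I, P1:M(70), P2:I | bus: none
[14] P0: store L1 := 78 | P0:M(78), P1:I, P2:I | bus: BusRdX
[15] P0: load  L1 | P0:M(78), P1:I, P2:I | bus: none
[16] P1: load  L0 | P0:I, P1:S(52), P2:O(52) | bus: BusRd
[17] P0: load  L5 | P0:S(70), P1:O(70), P2:I | bus: BusRd

bus = none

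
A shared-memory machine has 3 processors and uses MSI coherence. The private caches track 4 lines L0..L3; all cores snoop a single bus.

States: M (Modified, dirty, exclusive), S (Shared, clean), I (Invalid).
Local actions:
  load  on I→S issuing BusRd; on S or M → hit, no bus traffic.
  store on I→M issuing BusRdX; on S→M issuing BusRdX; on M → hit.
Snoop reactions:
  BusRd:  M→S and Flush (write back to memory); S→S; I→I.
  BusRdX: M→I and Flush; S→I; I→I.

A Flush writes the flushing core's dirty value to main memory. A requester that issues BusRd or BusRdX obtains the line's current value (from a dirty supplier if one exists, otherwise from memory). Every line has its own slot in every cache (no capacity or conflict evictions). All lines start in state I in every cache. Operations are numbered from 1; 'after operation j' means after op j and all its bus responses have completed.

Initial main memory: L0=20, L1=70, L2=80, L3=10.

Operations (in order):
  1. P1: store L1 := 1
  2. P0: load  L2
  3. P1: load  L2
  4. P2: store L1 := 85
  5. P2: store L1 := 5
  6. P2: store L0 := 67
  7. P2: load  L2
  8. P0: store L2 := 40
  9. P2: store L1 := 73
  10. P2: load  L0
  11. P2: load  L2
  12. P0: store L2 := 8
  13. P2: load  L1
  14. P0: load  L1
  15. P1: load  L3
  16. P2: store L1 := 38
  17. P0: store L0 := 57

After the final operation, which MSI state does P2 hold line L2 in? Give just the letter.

[1] P1: store L1 := 1 | P0:I, P1:M(1), P2:I | bus: BusRdX
[2] P0: load  L2 | P0:S(80), P1:I, P2:I | bus: BusRd
[3] P1: load  L2 | P0:S(80), P1:S(80), P2:I | bus: BusRd
[4] P2: store L1 := 85 | P0:I, P1:I, P2:M(85) | bus: BusRdX,Flush
[5] P2: store L1 := 5 | P0:I, P1:I, P2:M(5) | bus: none
[6] P2: store L0 := 67 | P0:I, P1:I, P2:M(67) | bus: BusRdX
[7] P2: load  L2 | P0:S(80), P1:S(80), P2:S(80) | bus: BusRd
[8] P0: store L2 := 40 | P0:M(40), P1:I, P2:I | bus: BusRdX
[9] P2: store L1 := 73 | P0:I, P1:I, P2:M(73) | bus: none
[10] P2: load  L0 | P0:I, P1:I, P2:M(67) | bus: none
[11] P2: load  L2 | P0:S(40), P1:I, P2:S(40) | bus: BusRd,Flush
[12] P0: store L2 := 8 | P0:M(8), P1:I, P2:I | bus: BusRdX
[13] P2: load  L1 | P0:I, P1:I, P2:M(73) | bus: none
[14] P0: load  L1 | P0:S(73), P1:I, P2:S(73) | bus: BusRd,Flush
[15] P1: load  L3 | P0:I, P1:S(10), P2:I | bus: BusRd
[16] P2: store L1 := 38 | P0:I, P1:I, P2:M(38) | bus: BusRdX
[17] P0: store L0 := 57 | P0:M(57), P1:I, P2:I | bus: BusRdX,Flush

state = I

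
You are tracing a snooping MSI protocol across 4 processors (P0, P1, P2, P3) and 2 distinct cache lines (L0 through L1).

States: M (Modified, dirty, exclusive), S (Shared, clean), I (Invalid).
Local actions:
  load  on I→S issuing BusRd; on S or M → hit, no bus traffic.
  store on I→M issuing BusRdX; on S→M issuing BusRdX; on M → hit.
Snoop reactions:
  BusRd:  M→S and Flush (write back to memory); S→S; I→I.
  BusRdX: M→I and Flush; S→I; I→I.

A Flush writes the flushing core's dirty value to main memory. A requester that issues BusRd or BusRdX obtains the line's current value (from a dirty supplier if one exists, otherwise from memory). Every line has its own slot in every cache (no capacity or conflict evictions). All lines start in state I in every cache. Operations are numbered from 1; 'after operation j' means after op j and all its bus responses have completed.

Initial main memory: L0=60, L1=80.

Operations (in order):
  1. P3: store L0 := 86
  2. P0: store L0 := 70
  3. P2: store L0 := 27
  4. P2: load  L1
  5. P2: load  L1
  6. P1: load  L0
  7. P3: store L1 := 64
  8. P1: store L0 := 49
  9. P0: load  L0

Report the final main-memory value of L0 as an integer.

step 1: P3: store L0 := 86  ⟶  IIIM  (L0)  txn=BusRdX  M[L0]=60
step 2: P0: store L0 := 70  ⟶  MIII  (L0)  txn=BusRdX+Flush  M[L0]=86
step 3: P2: store L0 := 27  ⟶  IIMI  (L0)  txn=BusRdX+Flush  M[L0]=70
step 4: P2: load  L1  ⟶  IISI  (L1)  txn=BusRd  M[L1]=80
step 5: P2: load  L1  ⟶  IISI  (L1)  txn=∅  M[L1]=80
step 6: P1: load  L0  ⟶  ISSI  (L0)  txn=BusRd+Flush  M[L0]=27
step 7: P3: store L1 := 64  ⟶  IIIM  (L1)  txn=BusRdX  M[L1]=80
step 8: P1: store L0 := 49  ⟶  IMII  (L0)  txn=BusRdX  M[L0]=27
step 9: P0: load  L0  ⟶  SSII  (L0)  txn=BusRd+Flush  M[L0]=49

memory[L0] = 49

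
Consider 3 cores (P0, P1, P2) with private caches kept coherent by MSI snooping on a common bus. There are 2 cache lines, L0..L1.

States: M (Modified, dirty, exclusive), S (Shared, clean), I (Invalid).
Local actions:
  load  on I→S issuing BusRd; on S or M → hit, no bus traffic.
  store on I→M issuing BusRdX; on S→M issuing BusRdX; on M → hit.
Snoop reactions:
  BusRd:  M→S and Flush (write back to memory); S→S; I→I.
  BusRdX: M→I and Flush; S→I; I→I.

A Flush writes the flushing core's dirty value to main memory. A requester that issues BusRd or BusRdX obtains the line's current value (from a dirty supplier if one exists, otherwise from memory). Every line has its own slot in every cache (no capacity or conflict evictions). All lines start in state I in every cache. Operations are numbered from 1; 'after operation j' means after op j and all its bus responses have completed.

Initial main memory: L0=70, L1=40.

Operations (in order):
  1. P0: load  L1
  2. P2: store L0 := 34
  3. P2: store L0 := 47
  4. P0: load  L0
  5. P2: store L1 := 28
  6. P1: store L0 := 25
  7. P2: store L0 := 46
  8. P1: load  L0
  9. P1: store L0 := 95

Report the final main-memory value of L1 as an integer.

memory[L1] = 40

1. P0: load  L1  bus=[BusRd]  L1: P0=S P1=I P2=I  mem[L1]=40
2. P2: store L0 := 34  bus=[BusRdX]  L0: P0=I P1=I P2=M  mem[L0]=70
3. P2: store L0 := 47  bus=[-]  L0: P0=I P1=I P2=M  mem[L0]=70
4. P0: load  L0  bus=[BusRd,Flush]  L0: P0=S P1=I P2=S  mem[L0]=47
5. P2: store L1 := 28  bus=[BusRdX]  L1: P0=I P1=I P2=M  mem[L1]=40
6. P1: store L0 := 25  bus=[BusRdX]  L0: P0=I P1=M P2=I  mem[L0]=47
7. P2: store L0 := 46  bus=[BusRdX,Flush]  L0: P0=I P1=I P2=M  mem[L0]=25
8. P1: load  L0  bus=[BusRd,Flush]  L0: P0=I P1=S P2=S  mem[L0]=46
9. P1: store L0 := 95  bus=[BusRdX]  L0: P0=I P1=M P2=I  mem[L0]=46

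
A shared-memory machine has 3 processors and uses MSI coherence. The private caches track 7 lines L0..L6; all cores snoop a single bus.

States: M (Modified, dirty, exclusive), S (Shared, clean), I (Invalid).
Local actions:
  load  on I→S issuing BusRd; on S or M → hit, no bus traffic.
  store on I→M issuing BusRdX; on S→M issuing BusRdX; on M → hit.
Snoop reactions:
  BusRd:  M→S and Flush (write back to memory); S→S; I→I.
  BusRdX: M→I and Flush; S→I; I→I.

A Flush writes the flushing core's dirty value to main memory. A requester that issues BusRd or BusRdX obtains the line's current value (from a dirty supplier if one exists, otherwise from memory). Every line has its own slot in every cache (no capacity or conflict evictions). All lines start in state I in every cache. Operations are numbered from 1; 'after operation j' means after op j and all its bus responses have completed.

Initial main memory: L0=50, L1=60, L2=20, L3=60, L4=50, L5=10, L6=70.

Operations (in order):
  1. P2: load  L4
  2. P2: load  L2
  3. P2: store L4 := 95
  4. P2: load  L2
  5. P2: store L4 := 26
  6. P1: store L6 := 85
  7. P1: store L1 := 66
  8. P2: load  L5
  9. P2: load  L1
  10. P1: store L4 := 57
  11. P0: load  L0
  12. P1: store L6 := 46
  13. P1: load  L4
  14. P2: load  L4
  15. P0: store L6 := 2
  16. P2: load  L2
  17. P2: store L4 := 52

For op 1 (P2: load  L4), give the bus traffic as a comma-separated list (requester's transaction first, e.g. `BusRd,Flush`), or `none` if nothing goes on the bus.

bus = BusRd

  op1 P2: load  L4 → I/I/S on L4; bus BusRd; mem=50
  op2 P2: load  L2 → I/I/S on L2; bus BusRd; mem=20
  op3 P2: store L4 := 95 → I/I/M on L4; bus BusRdX; mem=50
  op4 P2: load  L2 → I/I/S on L2; bus (none); mem=20
  op5 P2: store L4 := 26 → I/I/M on L4; bus (none); mem=50
  op6 P1: store L6 := 85 → I/M/I on L6; bus BusRdX; mem=70
  op7 P1: store L1 := 66 → I/M/I on L1; bus BusRdX; mem=60
  op8 P2: load  L5 → I/I/S on L5; bus BusRd; mem=10
  op9 P2: load  L1 → I/S/S on L1; bus BusRd Flush; mem=66
  op10 P1: store L4 := 57 → I/M/I on L4; bus BusRdX Flush; mem=26
  op11 P0: load  L0 → S/I/I on L0; bus BusRd; mem=50
  op12 P1: store L6 := 46 → I/M/I on L6; bus (none); mem=70
  op13 P1: load  L4 → I/M/I on L4; bus (none); mem=26
  op14 P2: load  L4 → I/S/S on L4; bus BusRd Flush; mem=57
  op15 P0: store L6 := 2 → M/I/I on L6; bus BusRdX Flush; mem=46
  op16 P2: load  L2 → I/I/S on L2; bus (none); mem=20
  op17 P2: store L4 := 52 → I/I/M on L4; bus BusRdX; mem=57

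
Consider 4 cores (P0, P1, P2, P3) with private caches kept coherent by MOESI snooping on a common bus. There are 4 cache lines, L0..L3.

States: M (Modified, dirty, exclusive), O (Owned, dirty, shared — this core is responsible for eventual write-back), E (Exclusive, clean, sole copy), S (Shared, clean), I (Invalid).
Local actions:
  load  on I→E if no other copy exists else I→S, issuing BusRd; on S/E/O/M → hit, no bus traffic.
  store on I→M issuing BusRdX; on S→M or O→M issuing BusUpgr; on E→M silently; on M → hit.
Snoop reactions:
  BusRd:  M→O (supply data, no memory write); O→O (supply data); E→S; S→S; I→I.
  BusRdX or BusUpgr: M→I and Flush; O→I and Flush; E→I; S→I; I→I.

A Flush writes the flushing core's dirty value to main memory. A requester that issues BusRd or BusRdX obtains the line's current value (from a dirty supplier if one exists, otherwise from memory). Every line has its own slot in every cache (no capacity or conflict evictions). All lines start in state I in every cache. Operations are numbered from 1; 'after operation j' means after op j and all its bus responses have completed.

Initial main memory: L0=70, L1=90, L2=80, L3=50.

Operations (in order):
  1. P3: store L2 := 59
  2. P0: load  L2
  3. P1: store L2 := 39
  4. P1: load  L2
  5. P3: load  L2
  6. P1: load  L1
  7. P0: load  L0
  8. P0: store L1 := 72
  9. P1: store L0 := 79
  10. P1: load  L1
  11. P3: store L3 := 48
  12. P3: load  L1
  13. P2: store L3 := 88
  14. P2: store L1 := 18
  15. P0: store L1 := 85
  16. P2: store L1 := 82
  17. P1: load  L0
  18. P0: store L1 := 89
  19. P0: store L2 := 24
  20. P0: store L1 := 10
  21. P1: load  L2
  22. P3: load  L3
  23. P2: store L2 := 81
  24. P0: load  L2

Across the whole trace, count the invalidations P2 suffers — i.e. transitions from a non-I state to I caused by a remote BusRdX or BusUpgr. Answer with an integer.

  op1 P3: store L2 := 59 → I/I/I/M on L2; bus BusRdX; mem=80
  op2 P0: load  L2 → S/I/I/O on L2; bus BusRd; mem=80
  op3 P1: store L2 := 39 → I/M/I/I on L2; bus BusRdX Flush; mem=59
  op4 P1: load  L2 → I/M/I/I on L2; bus (none); mem=59
  op5 P3: load  L2 → I/O/I/S on L2; bus BusRd; mem=59
  op6 P1: load  L1 → I/E/I/I on L1; bus BusRd; mem=90
  op7 P0: load  L0 → E/I/I/I on L0; bus BusRd; mem=70
  op8 P0: store L1 := 72 → M/I/I/I on L1; bus BusRdX; mem=90
  op9 P1: store L0 := 79 → I/M/I/I on L0; bus BusRdX; mem=70
  op10 P1: load  L1 → O/S/I/I on L1; bus BusRd; mem=90
  op11 P3: store L3 := 48 → I/I/I/M on L3; bus BusRdX; mem=50
  op12 P3: load  L1 → O/S/I/S on L1; bus BusRd; mem=90
  op13 P2: store L3 := 88 → I/I/M/I on L3; bus BusRdX Flush; mem=48
  op14 P2: store L1 := 18 → I/I/M/I on L1; bus BusRdX Flush; mem=72
  op15 P0: store L1 := 85 → M/I/I/I on L1; bus BusRdX Flush; mem=18
  op16 P2: store L1 := 82 → I/I/M/I on L1; bus BusRdX Flush; mem=85
  op17 P1: load  L0 → I/M/I/I on L0; bus (none); mem=70
  op18 P0: store L1 := 89 → M/I/I/I on L1; bus BusRdX Flush; mem=82
  op19 P0: store L2 := 24 → M/I/I/I on L2; bus BusRdX Flush; mem=39
  op20 P0: store L1 := 10 → M/I/I/I on L1; bus (none); mem=82
  op21 P1: load  L2 → O/S/I/I on L2; bus BusRd; mem=39
  op22 P3: load  L3 → I/I/O/S on L3; bus BusRd; mem=48
  op23 P2: store L2 := 81 → I/I/M/I on L2; bus BusRdX Flush; mem=24
  op24 P0: load  L2 → S/I/O/I on L2; bus BusRd; mem=24

invalidations = 2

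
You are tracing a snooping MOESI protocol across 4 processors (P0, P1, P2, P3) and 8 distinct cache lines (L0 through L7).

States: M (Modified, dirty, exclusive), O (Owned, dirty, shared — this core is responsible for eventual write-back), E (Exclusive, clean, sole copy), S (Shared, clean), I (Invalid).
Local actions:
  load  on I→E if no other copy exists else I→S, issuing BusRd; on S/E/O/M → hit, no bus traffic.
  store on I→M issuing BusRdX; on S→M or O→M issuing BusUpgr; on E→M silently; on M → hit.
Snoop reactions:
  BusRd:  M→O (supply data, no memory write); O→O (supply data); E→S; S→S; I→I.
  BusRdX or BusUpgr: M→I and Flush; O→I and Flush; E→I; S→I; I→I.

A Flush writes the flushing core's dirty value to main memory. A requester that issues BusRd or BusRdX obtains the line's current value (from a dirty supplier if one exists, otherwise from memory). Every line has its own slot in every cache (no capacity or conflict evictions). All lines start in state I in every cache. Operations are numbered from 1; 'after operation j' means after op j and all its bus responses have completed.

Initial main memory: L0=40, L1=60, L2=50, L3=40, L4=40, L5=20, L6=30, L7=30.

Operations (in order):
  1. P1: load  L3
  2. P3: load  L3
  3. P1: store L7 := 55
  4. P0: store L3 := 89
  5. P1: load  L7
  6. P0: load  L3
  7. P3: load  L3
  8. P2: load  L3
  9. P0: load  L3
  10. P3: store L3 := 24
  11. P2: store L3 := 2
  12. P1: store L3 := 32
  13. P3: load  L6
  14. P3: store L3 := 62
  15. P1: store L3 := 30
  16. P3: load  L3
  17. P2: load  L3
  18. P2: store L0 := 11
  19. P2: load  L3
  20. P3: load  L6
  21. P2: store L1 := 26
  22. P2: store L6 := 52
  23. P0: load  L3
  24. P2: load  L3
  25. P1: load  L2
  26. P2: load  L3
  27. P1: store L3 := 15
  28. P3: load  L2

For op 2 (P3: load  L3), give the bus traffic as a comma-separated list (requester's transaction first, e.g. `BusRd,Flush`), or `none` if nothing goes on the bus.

[1] P1: load  L3 | P0:I, P1:E(40), P2:I, P3:I | bus: BusRd
[2] P3: load  L3 | P0:I, P1:S(40), P2:I, P3:S(40) | bus: BusRd
[3] P1: store L7 := 55 | P0:I, P1:M(55), P2:I, P3:I | bus: BusRdX
[4] P0: store L3 := 89 | P0:M(89), P1:I, P2:I, P3:I | bus: BusRdX
[5] P1: load  L7 | P0:I, P1:M(55), P2:I, P3:I | bus: none
[6] P0: load  L3 | P0:M(89), P1:I, P2:I, P3:I | bus: none
[7] P3: load  L3 | P0:O(89), P1:I, P2:I, P3:S(89) | bus: BusRd
[8] P2: load  L3 | P0:O(89), P1:I, P2:S(89), P3:S(89) | bus: BusRd
[9] P0: load  L3 | P0:O(89), P1:I, P2:S(89), P3:S(89) | bus: none
[10] P3: store L3 := 24 | P0:I, P1:I, P2:I, P3:M(24) | bus: BusUpgr,Flush
[11] P2: store L3 := 2 | P0:I, P1:I, P2:M(2), P3:I | bus: BusRdX,Flush
[12] P1: store L3 := 32 | P0:I, P1:M(32), P2:I, P3:I | bus: BusRdX,Flush
[13] P3: load  L6 | P0:I, P1:I, P2:I, P3:E(30) | bus: BusRd
[14] P3: store L3 := 62 | P0:I, P1:I, P2:I, P3:M(62) | bus: BusRdX,Flush
[15] P1: store L3 := 30 | P0:I, P1:M(30), P2:I, P3:I | bus: BusRdX,Flush
[16] P3: load  L3 | P0:I, P1:O(30), P2:I, P3:S(30) | bus: BusRd
[17] P2: load  L3 | P0:I, P1:O(30), P2:S(30), P3:S(30) | bus: BusRd
[18] P2: store L0 := 11 | P0:I, P1:I, P2:M(11), P3:I | bus: BusRdX
[19] P2: load  L3 | P0:I, P1:O(30), P2:S(30), P3:S(30) | bus: none
[20] P3: load  L6 | P0:I, P1:I, P2:I, P3:E(30) | bus: none
[21] P2: store L1 := 26 | P0:I, P1:I, P2:M(26), P3:I | bus: BusRdX
[22] P2: store L6 := 52 | P0:I, P1:I, P2:M(52), P3:I | bus: BusRdX
[23] P0: load  L3 | P0:S(30), P1:O(30), P2:S(30), P3:S(30) | bus: BusRd
[24] P2: load  L3 | P0:S(30), P1:O(30), P2:S(30), P3:S(30) | bus: none
[25] P1: load  L2 | P0:I, P1:E(50), P2:I, P3:I | bus: BusRd
[26] P2: load  L3 | P0:S(30), P1:O(30), P2:S(30), P3:S(30) | bus: none
[27] P1: store L3 := 15 | P0:I, P1:M(15), P2:I, P3:I | bus: BusUpgr
[28] P3: load  L2 | P0:I, P1:S(50), P2:I, P3:S(50) | bus: BusRd

bus = BusRd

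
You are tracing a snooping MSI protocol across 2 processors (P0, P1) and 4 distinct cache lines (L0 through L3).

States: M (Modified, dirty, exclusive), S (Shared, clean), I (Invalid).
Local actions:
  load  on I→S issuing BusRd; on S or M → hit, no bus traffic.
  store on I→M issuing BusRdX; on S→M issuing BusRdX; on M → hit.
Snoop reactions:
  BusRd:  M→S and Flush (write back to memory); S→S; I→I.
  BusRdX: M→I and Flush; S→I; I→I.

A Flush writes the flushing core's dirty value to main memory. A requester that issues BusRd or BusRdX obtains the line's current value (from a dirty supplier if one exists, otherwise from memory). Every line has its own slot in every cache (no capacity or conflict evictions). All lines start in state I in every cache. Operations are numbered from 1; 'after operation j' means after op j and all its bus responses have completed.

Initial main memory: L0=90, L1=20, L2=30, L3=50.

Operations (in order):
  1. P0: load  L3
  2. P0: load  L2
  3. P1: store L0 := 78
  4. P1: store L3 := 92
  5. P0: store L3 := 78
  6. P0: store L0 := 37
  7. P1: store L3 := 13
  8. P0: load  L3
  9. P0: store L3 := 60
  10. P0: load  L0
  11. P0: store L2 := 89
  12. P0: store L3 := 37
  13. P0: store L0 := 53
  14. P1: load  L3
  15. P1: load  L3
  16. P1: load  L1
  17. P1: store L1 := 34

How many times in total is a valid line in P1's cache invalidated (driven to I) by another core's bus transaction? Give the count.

1. P0: load  L3  bus=[BusRd]  L3: P0=S P1=I  mem[L3]=50
2. P0: load  L2  bus=[BusRd]  L2: P0=S P1=I  mem[L2]=30
3. P1: store L0 := 78  bus=[BusRdX]  L0: P0=I P1=M  mem[L0]=90
4. P1: store L3 := 92  bus=[BusRdX]  L3: P0=I P1=M  mem[L3]=50
5. P0: store L3 := 78  bus=[BusRdX,Flush]  L3: P0=M P1=I  mem[L3]=92
6. P0: store L0 := 37  bus=[BusRdX,Flush]  L0: P0=M P1=I  mem[L0]=78
7. P1: store L3 := 13  bus=[BusRdX,Flush]  L3: P0=I P1=M  mem[L3]=78
8. P0: load  L3  bus=[BusRd,Flush]  L3: P0=S P1=S  mem[L3]=13
9. P0: store L3 := 60  bus=[BusRdX]  L3: P0=M P1=I  mem[L3]=13
10. P0: load  L0  bus=[-]  L0: P0=M P1=I  mem[L0]=78
11. P0: store L2 := 89  bus=[BusRdX]  L2: P0=M P1=I  mem[L2]=30
12. P0: store L3 := 37  bus=[-]  L3: P0=M P1=I  mem[L3]=13
13. P0: store L0 := 53  bus=[-]  L0: P0=M P1=I  mem[L0]=78
14. P1: load  L3  bus=[BusRd,Flush]  L3: P0=S P1=S  mem[L3]=37
15. P1: load  L3  bus=[-]  L3: P0=S P1=S  mem[L3]=37
16. P1: load  L1  bus=[BusRd]  L1: P0=I P1=S  mem[L1]=20
17. P1: store L1 := 34  bus=[BusRdX]  L1: P0=I P1=M  mem[L1]=20

invalidations = 3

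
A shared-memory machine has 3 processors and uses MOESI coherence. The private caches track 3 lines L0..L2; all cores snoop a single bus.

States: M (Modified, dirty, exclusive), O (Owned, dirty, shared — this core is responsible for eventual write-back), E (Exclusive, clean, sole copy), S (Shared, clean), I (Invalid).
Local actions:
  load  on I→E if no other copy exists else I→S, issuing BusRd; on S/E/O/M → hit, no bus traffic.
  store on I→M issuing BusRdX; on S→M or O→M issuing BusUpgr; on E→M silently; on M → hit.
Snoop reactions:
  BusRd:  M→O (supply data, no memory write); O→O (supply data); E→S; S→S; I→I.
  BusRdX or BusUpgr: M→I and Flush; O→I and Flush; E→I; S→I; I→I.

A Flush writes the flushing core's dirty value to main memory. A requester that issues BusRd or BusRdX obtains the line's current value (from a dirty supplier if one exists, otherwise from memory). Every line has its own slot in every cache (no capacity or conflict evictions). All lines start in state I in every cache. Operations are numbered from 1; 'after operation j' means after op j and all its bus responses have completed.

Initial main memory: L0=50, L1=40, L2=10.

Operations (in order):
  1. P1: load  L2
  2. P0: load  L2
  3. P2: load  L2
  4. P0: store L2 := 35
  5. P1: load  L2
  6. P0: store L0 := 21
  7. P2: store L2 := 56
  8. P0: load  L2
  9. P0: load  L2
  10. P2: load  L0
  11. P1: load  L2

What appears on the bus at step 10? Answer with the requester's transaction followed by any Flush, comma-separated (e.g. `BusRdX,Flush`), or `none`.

bus = BusRd

[1] P1: load  L2 | P0:I, P1:E(10), P2:I | bus: BusRd
[2] P0: load  L2 | P0:S(10), P1:S(10), P2:I | bus: BusRd
[3] P2: load  L2 | P0:S(10), P1:S(10), P2:S(10) | bus: BusRd
[4] P0: store L2 := 35 | P0:M(35), P1:I, P2:I | bus: BusUpgr
[5] P1: load  L2 | P0:O(35), P1:S(35), P2:I | bus: BusRd
[6] P0: store L0 := 21 | P0:M(21), P1:I, P2:I | bus: BusRdX
[7] P2: store L2 := 56 | P0:I, P1:I, P2:M(56) | bus: BusRdX,Flush
[8] P0: load  L2 | P0:S(56), P1:I, P2:O(56) | bus: BusRd
[9] P0: load  L2 | P0:S(56), P1:I, P2:O(56) | bus: none
[10] P2: load  L0 | P0:O(21), P1:I, P2:S(21) | bus: BusRd
[11] P1: load  L2 | P0:S(56), P1:S(56), P2:O(56) | bus: BusRd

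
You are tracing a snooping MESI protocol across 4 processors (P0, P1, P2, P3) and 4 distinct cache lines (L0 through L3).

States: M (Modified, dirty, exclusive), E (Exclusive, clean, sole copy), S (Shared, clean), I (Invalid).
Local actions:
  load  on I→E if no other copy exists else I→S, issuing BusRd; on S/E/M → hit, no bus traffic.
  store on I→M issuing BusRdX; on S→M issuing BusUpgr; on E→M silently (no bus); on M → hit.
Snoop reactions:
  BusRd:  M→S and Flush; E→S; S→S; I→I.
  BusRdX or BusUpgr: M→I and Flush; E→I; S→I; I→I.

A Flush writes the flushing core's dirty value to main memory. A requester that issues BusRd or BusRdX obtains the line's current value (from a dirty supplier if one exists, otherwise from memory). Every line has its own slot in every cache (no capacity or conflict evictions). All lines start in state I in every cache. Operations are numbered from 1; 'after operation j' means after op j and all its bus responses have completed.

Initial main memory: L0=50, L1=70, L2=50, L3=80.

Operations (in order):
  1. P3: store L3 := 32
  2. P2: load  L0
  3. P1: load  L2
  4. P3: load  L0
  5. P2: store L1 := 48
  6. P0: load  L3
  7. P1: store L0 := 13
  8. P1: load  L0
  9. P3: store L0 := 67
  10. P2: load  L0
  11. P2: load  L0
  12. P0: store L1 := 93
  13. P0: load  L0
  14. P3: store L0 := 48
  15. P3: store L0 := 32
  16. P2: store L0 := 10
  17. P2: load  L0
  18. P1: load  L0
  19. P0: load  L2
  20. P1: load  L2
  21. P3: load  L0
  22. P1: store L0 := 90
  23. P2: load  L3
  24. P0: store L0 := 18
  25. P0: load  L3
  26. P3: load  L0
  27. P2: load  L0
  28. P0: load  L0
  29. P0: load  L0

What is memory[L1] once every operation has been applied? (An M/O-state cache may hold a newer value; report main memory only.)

1. P3: store L3 := 32  bus=[BusRdX]  L3: P0=I P1=I P2=I P3=M  mem[L3]=80
2. P2: load  L0  bus=[BusRd]  L0: P0=I P1=I P2=E P3=I  mem[L0]=50
3. P1: load  L2  bus=[BusRd]  L2: P0=I P1=E P2=I P3=I  mem[L2]=50
4. P3: load  L0  bus=[BusRd]  L0: P0=I P1=I P2=S P3=S  mem[L0]=50
5. P2: store L1 := 48  bus=[BusRdX]  L1: P0=I P1=I P2=M P3=I  mem[L1]=70
6. P0: load  L3  bus=[BusRd,Flush]  L3: P0=S P1=I P2=I P3=S  mem[L3]=32
7. P1: store L0 := 13  bus=[BusRdX]  L0: P0=I P1=M P2=I P3=I  mem[L0]=50
8. P1: load  L0  bus=[-]  L0: P0=I P1=M P2=I P3=I  mem[L0]=50
9. P3: store L0 := 67  bus=[BusRdX,Flush]  L0: P0=I P1=I P2=I P3=M  mem[L0]=13
10. P2: load  L0  bus=[BusRd,Flush]  L0: P0=I P1=I P2=S P3=S  mem[L0]=67
11. P2: load  L0  bus=[-]  L0: P0=I P1=I P2=S P3=S  mem[L0]=67
12. P0: store L1 := 93  bus=[BusRdX,Flush]  L1: P0=M P1=I P2=I P3=I  mem[L1]=48
13. P0: load  L0  bus=[BusRd]  L0: P0=S P1=I P2=S P3=S  mem[L0]=67
14. P3: store L0 := 48  bus=[BusUpgr]  L0: P0=I P1=I P2=I P3=M  mem[L0]=67
15. P3: store L0 := 32  bus=[-]  L0: P0=I P1=I P2=I P3=M  mem[L0]=67
16. P2: store L0 := 10  bus=[BusRdX,Flush]  L0: P0=I P1=I P2=M P3=I  mem[L0]=32
17. P2: load  L0  bus=[-]  L0: P0=I P1=I P2=M P3=I  mem[L0]=32
18. P1: load  L0  bus=[BusRd,Flush]  L0: P0=I P1=S P2=S P3=I  mem[L0]=10
19. P0: load  L2  bus=[BusRd]  L2: P0=S P1=S P2=I P3=I  mem[L2]=50
20. P1: load  L2  bus=[-]  L2: P0=S P1=S P2=I P3=I  mem[L2]=50
21. P3: load  L0  bus=[BusRd]  L0: P0=I P1=S P2=S P3=S  mem[L0]=10
22. P1: store L0 := 90  bus=[BusUpgr]  L0: P0=I P1=M P2=I P3=I  mem[L0]=10
23. P2: load  L3  bus=[BusRd]  L3: P0=S P1=I P2=S P3=S  mem[L3]=32
24. P0: store L0 := 18  bus=[BusRdX,Flush]  L0: P0=M P1=I P2=I P3=I  mem[L0]=90
25. P0: load  L3  bus=[-]  L3: P0=S P1=I P2=S P3=S  mem[L3]=32
26. P3: load  L0  bus=[BusRd,Flush]  L0: P0=S P1=I P2=I P3=S  mem[L0]=18
27. P2: load  L0  bus=[BusRd]  L0: P0=S P1=I P2=S P3=S  mem[L0]=18
28. P0: load  L0  bus=[-]  L0: P0=S P1=I P2=S P3=S  mem[L0]=18
29. P0: load  L0  bus=[-]  L0: P0=S P1=I P2=S P3=S  mem[L0]=18

memory[L1] = 48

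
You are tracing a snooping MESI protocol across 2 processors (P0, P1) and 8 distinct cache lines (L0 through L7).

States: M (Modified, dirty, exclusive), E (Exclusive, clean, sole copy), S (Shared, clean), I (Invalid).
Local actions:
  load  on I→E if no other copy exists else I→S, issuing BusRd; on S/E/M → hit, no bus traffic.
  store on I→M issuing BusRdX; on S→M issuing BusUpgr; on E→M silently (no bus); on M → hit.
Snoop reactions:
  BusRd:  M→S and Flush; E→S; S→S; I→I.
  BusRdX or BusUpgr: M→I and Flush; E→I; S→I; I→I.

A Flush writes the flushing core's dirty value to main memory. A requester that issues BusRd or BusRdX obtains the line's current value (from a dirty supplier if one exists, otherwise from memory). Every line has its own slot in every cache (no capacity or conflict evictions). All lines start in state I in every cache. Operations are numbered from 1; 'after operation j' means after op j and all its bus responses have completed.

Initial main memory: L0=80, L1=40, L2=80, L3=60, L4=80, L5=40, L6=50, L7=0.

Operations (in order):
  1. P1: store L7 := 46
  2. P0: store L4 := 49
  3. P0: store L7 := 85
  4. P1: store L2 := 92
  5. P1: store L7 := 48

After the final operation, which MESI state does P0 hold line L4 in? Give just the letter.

  op1 P1: store L7 := 46 → I/M on L7; bus BusRdX; mem=0
  op2 P0: store L4 := 49 → M/I on L4; bus BusRdX; mem=80
  op3 P0: store L7 := 85 → M/I on L7; bus BusRdX Flush; mem=46
  op4 P1: store L2 := 92 → I/M on L2; bus BusRdX; mem=80
  op5 P1: store L7 := 48 → I/M on L7; bus BusRdX Flush; mem=85

state = M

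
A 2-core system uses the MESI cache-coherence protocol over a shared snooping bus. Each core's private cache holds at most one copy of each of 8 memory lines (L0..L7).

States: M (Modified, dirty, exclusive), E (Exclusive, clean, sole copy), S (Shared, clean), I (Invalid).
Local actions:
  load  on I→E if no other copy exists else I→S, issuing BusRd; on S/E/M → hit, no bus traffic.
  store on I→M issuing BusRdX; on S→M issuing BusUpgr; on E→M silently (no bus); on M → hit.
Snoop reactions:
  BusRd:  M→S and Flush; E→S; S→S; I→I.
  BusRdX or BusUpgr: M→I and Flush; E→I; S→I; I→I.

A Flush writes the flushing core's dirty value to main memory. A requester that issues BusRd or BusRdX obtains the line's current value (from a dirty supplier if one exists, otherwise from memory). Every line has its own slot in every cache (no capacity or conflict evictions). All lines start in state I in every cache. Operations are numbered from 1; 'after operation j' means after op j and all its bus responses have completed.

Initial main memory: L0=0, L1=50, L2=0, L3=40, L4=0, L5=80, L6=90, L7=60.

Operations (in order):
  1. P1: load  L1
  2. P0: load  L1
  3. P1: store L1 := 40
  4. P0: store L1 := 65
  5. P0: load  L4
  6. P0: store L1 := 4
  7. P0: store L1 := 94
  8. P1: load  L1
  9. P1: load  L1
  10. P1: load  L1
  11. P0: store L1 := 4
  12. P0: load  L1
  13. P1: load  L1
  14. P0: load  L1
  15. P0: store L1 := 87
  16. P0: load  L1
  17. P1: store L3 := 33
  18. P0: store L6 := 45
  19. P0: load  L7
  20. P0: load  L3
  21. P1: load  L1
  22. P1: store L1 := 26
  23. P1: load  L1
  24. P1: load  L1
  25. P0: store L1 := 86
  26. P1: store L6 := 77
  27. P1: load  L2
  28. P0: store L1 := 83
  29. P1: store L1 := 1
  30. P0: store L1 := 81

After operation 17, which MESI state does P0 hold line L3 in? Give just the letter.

[1] P1: load  L1 | P0:I, P1:E(50) | bus: BusRd
[2] P0: load  L1 | P0:S(50), P1:S(50) | bus: BusRd
[3] P1: store L1 := 40 | P0:I, P1:M(40) | bus: BusUpgr
[4] P0: store L1 := 65 | P0:M(65), P1:I | bus: BusRdX,Flush
[5] P0: load  L4 | P0:E(0), P1:I | bus: BusRd
[6] P0: store L1 := 4 | P0:M(4), P1:I | bus: none
[7] P0: store L1 := 94 | P0:M(94), P1:I | bus: none
[8] P1: load  L1 | P0:S(94), P1:S(94) | bus: BusRd,Flush
[9] P1: load  L1 | P0:S(94), P1:S(94) | bus: none
[10] P1: load  L1 | P0:S(94), P1:S(94) | bus: none
[11] P0: store L1 := 4 | P0:M(4), P1:I | bus: BusUpgr
[12] P0: load  L1 | P0:M(4), P1:I | bus: none
[13] P1: load  L1 | P0:S(4), P1:S(4) | bus: BusRd,Flush
[14] P0: load  L1 | P0:S(4), P1:S(4) | bus: none
[15] P0: store L1 := 87 | P0:M(87), P1:I | bus: BusUpgr
[16] P0: load  L1 | P0:M(87), P1:I | bus: none
[17] P1: store L3 := 33 | P0:I, P1:M(33) | bus: BusRdX
[18] P0: store L6 := 45 | P0:M(45), P1:I | bus: BusRdX
[19] P0: load  L7 | P0:E(60), P1:I | bus: BusRd
[20] P0: load  L3 | P0:S(33), P1:S(33) | bus: BusRd,Flush
[21] P1: load  L1 | P0:S(87), P1:S(87) | bus: BusRd,Flush
[22] P1: store L1 := 26 | P0:I, P1:M(26) | bus: BusUpgr
[23] P1: load  L1 | P0:I, P1:M(26) | bus: none
[24] P1: load  L1 | P0:I, P1:M(26) | bus: none
[25] P0: store L1 := 86 | P0:M(86), P1:I | bus: BusRdX,Flush
[26] P1: store L6 := 77 | P0:I, P1:M(77) | bus: BusRdX,Flush
[27] P1: load  L2 | P0:I, P1:E(0) | bus: BusRd
[28] P0: store L1 := 83 | P0:M(83), P1:I | bus: none
[29] P1: store L1 := 1 | P0:I, P1:M(1) | bus: BusRdX,Flush
[30] P0: store L1 := 81 | P0:M(81), P1:I | bus: BusRdX,Flush

state = I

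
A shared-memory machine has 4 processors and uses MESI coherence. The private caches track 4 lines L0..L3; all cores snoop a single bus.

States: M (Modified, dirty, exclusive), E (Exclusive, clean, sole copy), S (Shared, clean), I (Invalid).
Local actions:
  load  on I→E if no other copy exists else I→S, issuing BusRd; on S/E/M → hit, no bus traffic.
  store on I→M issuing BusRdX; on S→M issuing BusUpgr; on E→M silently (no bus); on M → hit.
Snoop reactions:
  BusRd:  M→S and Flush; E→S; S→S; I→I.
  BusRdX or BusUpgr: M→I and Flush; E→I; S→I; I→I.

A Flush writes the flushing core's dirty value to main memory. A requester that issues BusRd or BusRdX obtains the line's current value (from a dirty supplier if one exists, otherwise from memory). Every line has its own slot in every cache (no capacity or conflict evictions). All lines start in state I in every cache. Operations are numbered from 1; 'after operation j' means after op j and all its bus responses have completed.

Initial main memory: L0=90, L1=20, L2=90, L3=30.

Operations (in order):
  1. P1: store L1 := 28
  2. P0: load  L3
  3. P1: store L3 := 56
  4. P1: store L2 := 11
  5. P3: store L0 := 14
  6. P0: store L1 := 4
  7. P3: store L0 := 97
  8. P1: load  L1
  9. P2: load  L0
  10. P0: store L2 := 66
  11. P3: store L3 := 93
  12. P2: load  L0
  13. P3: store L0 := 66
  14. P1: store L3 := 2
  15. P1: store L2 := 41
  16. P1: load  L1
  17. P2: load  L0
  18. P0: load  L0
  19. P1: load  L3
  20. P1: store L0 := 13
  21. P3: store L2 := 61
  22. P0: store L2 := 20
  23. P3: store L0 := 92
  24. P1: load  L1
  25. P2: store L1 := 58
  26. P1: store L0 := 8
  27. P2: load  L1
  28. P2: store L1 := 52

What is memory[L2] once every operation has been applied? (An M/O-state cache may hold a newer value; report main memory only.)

[1] P1: store L1 := 28 | P0:I, P1:M(28), P2:I, P3:I | bus: BusRdX
[2] P0: load  L3 | P0:E(30), P1:I, P2:I, P3:I | bus: BusRd
[3] P1: store L3 := 56 | P0:I, P1:M(56), P2:I, P3:I | bus: BusRdX
[4] P1: store L2 := 11 | P0:I, P1:M(11), P2:I, P3:I | bus: BusRdX
[5] P3: store L0 := 14 | P0:I, P1:I, P2:I, P3:M(14) | bus: BusRdX
[6] P0: store L1 := 4 | P0:M(4), P1:I, P2:I, P3:I | bus: BusRdX,Flush
[7] P3: store L0 := 97 | P0:I, P1:I, P2:I, P3:M(97) | bus: none
[8] P1: load  L1 | P0:S(4), P1:S(4), P2:I, P3:I | bus: BusRd,Flush
[9] P2: load  L0 | P0:I, P1:I, P2:S(97), P3:S(97) | bus: BusRd,Flush
[10] P0: store L2 := 66 | P0:M(66), P1:I, P2:I, P3:I | bus: BusRdX,Flush
[11] P3: store L3 := 93 | P0:I, P1:I, P2:I, P3:M(93) | bus: BusRdX,Flush
[12] P2: load  L0 | P0:I, P1:I, P2:S(97), P3:S(97) | bus: none
[13] P3: store L0 := 66 | P0:I, P1:I, P2:I, P3:M(66) | bus: BusUpgr
[14] P1: store L3 := 2 | P0:I, P1:M(2), P2:I, P3:I | bus: BusRdX,Flush
[15] P1: store L2 := 41 | P0:I, P1:M(41), P2:I, P3:I | bus: BusRdX,Flush
[16] P1: load  L1 | P0:S(4), P1:S(4), P2:I, P3:I | bus: none
[17] P2: load  L0 | P0:I, P1:I, P2:S(66), P3:S(66) | bus: BusRd,Flush
[18] P0: load  L0 | P0:S(66), P1:I, P2:S(66), P3:S(66) | bus: BusRd
[19] P1: load  L3 | P0:I, P1:M(2), P2:I, P3:I | bus: none
[20] P1: store L0 := 13 | P0:I, P1:M(13), P2:I, P3:I | bus: BusRdX
[21] P3: store L2 := 61 | P0:I, P1:I, P2:I, P3:M(61) | bus: BusRdX,Flush
[22] P0: store L2 := 20 | P0:M(20), P1:I, P2:I, P3:I | bus: BusRdX,Flush
[23] P3: store L0 := 92 | P0:I, P1:I, P2:I, P3:M(92) | bus: BusRdX,Flush
[24] P1: load  L1 | P0:S(4), P1:S(4), P2:I, P3:I | bus: none
[25] P2: store L1 := 58 | P0:I, P1:I, P2:M(58), P3:I | bus: BusRdX
[26] P1: store L0 := 8 | P0:I, P1:M(8), P2:I, P3:I | bus: BusRdX,Flush
[27] P2: load  L1 | P0:I, P1:I, P2:M(58), P3:I | bus: none
[28] P2: store L1 := 52 | P0:I, P1:I, P2:M(52), P3:I | bus: none

memory[L2] = 61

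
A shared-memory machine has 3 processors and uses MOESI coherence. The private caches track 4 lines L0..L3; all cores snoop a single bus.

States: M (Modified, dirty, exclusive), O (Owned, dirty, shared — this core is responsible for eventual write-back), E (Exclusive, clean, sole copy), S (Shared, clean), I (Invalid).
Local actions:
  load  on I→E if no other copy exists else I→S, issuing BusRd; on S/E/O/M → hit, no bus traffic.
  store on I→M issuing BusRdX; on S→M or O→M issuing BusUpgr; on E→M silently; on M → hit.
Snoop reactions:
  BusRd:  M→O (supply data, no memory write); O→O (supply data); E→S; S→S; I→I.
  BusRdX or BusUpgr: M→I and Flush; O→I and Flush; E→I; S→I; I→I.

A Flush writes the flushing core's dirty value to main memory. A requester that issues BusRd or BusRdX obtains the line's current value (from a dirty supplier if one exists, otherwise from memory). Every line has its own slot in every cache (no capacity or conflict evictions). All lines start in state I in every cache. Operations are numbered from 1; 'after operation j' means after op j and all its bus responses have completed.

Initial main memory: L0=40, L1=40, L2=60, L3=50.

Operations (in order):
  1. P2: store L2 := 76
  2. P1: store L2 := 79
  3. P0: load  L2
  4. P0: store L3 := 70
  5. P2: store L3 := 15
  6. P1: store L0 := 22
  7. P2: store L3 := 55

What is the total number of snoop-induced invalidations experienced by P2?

step 1: P2: store L2 := 76  ⟶  IIM  (L2)  txn=BusRdX  M[L2]=60
step 2: P1: store L2 := 79  ⟶  IMI  (L2)  txn=BusRdX+Flush  M[L2]=76
step 3: P0: load  L2  ⟶  SOI  (L2)  txn=BusRd  M[L2]=76
step 4: P0: store L3 := 70  ⟶  MII  (L3)  txn=BusRdX  M[L3]=50
step 5: P2: store L3 := 15  ⟶  IIM  (L3)  txn=BusRdX+Flush  M[L3]=70
step 6: P1: store L0 := 22  ⟶  IMI  (L0)  txn=BusRdX  M[L0]=40
step 7: P2: store L3 := 55  ⟶  IIM  (L3)  txn=∅  M[L3]=70

invalidations = 1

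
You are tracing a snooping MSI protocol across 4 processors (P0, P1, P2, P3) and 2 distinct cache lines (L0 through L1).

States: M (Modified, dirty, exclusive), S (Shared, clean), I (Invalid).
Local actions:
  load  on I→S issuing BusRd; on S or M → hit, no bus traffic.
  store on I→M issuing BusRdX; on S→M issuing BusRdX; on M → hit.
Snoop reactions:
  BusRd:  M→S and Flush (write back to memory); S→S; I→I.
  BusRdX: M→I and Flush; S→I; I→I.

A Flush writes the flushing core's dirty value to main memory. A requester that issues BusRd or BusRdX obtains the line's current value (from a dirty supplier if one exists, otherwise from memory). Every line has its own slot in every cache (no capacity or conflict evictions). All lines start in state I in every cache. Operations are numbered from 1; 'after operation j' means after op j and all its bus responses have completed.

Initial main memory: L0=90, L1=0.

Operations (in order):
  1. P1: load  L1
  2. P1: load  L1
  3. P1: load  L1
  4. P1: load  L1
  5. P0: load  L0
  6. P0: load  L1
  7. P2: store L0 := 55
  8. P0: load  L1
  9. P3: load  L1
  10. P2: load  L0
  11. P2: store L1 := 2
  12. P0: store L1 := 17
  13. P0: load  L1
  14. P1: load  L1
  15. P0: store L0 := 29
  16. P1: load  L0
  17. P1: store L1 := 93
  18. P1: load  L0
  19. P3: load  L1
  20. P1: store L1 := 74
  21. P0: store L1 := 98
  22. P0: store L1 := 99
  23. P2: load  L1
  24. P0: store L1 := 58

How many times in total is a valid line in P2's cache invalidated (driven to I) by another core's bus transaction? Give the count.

invalidations = 3

1. P1: load  L1  bus=[BusRd]  L1: P0=I P1=S P2=I P3=I  mem[L1]=0
2. P1: load  L1  bus=[-]  L1: P0=I P1=S P2=I P3=I  mem[L1]=0
3. P1: load  L1  bus=[-]  L1: P0=I P1=S P2=I P3=I  mem[L1]=0
4. P1: load  L1  bus=[-]  L1: P0=I P1=S P2=I P3=I  mem[L1]=0
5. P0: load  L0  bus=[BusRd]  L0: P0=S P1=I P2=I P3=I  mem[L0]=90
6. P0: load  L1  bus=[BusRd]  L1: P0=S P1=S P2=I P3=I  mem[L1]=0
7. P2: store L0 := 55  bus=[BusRdX]  L0: P0=I P1=I P2=M P3=I  mem[L0]=90
8. P0: load  L1  bus=[-]  L1: P0=S P1=S P2=I P3=I  mem[L1]=0
9. P3: load  L1  bus=[BusRd]  L1: P0=S P1=S P2=I P3=S  mem[L1]=0
10. P2: load  L0  bus=[-]  L0: P0=I P1=I P2=M P3=I  mem[L0]=90
11. P2: store L1 := 2  bus=[BusRdX]  L1: P0=I P1=I P2=M P3=I  mem[L1]=0
12. P0: store L1 := 17  bus=[BusRdX,Flush]  L1: P0=M P1=I P2=I P3=I  mem[L1]=2
13. P0: load  L1  bus=[-]  L1: P0=M P1=I P2=I P3=I  mem[L1]=2
14. P1: load  L1  bus=[BusRd,Flush]  L1: P0=S P1=S P2=I P3=I  mem[L1]=17
15. P0: store L0 := 29  bus=[BusRdX,Flush]  L0: P0=M P1=I P2=I P3=I  mem[L0]=55
16. P1: load  L0  bus=[BusRd,Flush]  L0: P0=S P1=S P2=I P3=I  mem[L0]=29
17. P1: store L1 := 93  bus=[BusRdX]  L1: P0=I P1=M P2=I P3=I  mem[L1]=17
18. P1: load  L0  bus=[-]  L0: P0=S P1=S P2=I P3=I  mem[L0]=29
19. P3: load  L1  bus=[BusRd,Flush]  L1: P0=I P1=S P2=I P3=S  mem[L1]=93
20. P1: store L1 := 74  bus=[BusRdX]  L1: P0=I P1=M P2=I P3=I  mem[L1]=93
21. P0: store L1 := 98  bus=[BusRdX,Flush]  L1: P0=M P1=I P2=I P3=I  mem[L1]=74
22. P0: store L1 := 99  bus=[-]  L1: P0=M P1=I P2=I P3=I  mem[L1]=74
23. P2: load  L1  bus=[BusRd,Flush]  L1: P0=S P1=I P2=S P3=I  mem[L1]=99
24. P0: store L1 := 58  bus=[BusRdX]  L1: P0=M P1=I P2=I P3=I  mem[L1]=99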